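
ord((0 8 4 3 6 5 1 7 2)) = 9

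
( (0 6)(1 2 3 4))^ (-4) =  ()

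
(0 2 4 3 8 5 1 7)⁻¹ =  (0 7 1 5 8 3 4 2)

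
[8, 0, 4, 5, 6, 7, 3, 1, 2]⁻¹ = [1, 7, 8, 6, 2, 3, 4, 5, 0]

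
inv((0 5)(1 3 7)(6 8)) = (0 5)(1 7 3)(6 8)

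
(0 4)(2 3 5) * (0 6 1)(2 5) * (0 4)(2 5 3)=(1 4 6)(3 5)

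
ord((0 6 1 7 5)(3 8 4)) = 15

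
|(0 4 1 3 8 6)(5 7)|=6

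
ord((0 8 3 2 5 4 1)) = 7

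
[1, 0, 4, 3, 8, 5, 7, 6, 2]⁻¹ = [1, 0, 8, 3, 2, 5, 7, 6, 4]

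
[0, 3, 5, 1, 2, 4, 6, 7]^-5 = [0, 3, 5, 1, 2, 4, 6, 7]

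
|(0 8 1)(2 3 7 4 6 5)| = 6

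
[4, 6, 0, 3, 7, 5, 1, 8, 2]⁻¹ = [2, 6, 8, 3, 0, 5, 1, 4, 7]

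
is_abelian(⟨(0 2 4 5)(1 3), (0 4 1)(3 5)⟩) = no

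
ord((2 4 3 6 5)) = 5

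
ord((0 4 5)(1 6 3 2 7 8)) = 6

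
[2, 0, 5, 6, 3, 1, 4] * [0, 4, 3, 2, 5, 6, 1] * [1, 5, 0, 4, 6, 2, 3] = [4, 1, 3, 5, 0, 6, 2]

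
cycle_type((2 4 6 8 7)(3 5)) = 2.5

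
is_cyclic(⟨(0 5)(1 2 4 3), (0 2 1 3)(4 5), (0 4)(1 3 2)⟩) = no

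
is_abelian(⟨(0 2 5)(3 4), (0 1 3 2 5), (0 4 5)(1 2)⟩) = no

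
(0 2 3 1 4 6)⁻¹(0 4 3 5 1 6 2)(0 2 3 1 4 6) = (0 3 2 6 1 5 4)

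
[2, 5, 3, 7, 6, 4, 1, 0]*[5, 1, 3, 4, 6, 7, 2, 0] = [3, 7, 4, 0, 2, 6, 1, 5]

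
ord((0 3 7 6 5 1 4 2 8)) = 9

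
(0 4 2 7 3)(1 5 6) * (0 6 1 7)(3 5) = (0 4 2)(1 3 6 7 5)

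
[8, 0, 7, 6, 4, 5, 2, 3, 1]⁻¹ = [1, 8, 6, 7, 4, 5, 3, 2, 0]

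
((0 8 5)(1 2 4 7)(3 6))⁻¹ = (0 5 8)(1 7 4 2)(3 6)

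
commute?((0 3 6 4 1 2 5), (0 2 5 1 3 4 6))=no:(0 3 6 4 1 2 5)*(0 2 5 1 3 4 6)=(0 4 3)(1 5 2), (0 2 5 1 3 4 6)*(0 3 6 4 1 2 5)=(0 5 2)(1 6 3)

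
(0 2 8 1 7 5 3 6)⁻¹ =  (0 6 3 5 7 1 8 2)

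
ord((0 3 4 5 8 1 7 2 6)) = 9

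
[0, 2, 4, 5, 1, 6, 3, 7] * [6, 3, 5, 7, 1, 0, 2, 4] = [6, 5, 1, 0, 3, 2, 7, 4]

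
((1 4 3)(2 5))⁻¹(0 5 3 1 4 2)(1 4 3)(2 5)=(0 2 1 4 3 5)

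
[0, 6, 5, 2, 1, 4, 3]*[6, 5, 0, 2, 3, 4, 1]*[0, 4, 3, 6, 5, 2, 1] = [1, 4, 5, 0, 2, 6, 3]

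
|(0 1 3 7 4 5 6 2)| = 8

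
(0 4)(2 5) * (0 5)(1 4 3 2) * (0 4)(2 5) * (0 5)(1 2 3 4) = (0 4 3)(1 5 2)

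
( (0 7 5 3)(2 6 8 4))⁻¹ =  (0 3 5 7)(2 4 8 6)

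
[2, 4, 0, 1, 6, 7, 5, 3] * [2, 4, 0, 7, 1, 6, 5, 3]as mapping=[0→0, 1→1, 2→2, 3→4, 4→5, 5→3, 6→6, 7→7]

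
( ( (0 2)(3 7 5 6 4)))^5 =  (0 2)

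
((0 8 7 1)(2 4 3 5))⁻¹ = (0 1 7 8)(2 5 3 4)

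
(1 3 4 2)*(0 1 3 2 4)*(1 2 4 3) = (0 2 1 4 3) 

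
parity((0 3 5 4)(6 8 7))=odd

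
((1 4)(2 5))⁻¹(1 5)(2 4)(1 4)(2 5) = (1 5)(2 4)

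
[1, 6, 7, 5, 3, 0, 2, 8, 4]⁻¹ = [5, 0, 6, 4, 8, 3, 1, 2, 7]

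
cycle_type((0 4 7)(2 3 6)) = 3^2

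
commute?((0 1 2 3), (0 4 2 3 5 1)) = no:(0 1 2 3) * (0 4 2 3 5 1) = (1 3 4 2 5), (0 4 2 3 5 1) * (0 1 2 3) = (0 4 3 5 2)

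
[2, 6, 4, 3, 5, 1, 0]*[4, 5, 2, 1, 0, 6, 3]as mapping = [0→2, 1→3, 2→0, 3→1, 4→6, 5→5, 6→4]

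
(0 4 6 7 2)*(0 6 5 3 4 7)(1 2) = (0 7 1 2 6)(3 4 5)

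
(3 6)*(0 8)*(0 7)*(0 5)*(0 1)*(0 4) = (0 8 7 5 1 4)(3 6)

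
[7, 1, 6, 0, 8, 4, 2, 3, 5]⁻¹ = [3, 1, 6, 7, 5, 8, 2, 0, 4]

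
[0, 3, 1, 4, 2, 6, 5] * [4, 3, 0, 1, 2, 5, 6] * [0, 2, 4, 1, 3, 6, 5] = [3, 2, 1, 4, 0, 5, 6]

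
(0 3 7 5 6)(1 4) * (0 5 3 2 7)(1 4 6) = (0 2 7 3)(1 6 5)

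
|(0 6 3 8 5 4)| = 6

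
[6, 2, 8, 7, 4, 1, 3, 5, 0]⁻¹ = [8, 5, 1, 6, 4, 7, 0, 3, 2]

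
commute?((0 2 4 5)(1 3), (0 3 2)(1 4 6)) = no:(0 2 4 5)(1 3) * (0 3 2)(1 4 6) = (1 2 6)(3 4 5), (0 3 2)(1 4 6) * (0 2 4 5)(1 3) = (0 1 5)(3 4 6)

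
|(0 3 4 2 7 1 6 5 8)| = 9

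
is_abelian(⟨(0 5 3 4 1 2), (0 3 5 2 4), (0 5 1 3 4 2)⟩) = no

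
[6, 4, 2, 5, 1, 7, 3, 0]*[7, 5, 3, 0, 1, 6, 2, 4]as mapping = [0→2, 1→1, 2→3, 3→6, 4→5, 5→4, 6→0, 7→7]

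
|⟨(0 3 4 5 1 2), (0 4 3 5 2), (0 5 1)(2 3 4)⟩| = 720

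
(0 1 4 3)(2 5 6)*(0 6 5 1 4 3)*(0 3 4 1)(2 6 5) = (0 1 4 3 5 2)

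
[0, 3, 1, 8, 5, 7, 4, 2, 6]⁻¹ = [0, 2, 7, 1, 6, 4, 8, 5, 3]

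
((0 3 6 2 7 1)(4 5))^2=(0 6 7)(1 3 2)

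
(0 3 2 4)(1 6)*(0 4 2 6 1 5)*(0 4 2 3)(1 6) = (1 6 5 4 2 3)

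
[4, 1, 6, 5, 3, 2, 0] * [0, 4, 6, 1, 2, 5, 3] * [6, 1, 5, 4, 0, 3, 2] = [5, 0, 4, 3, 1, 2, 6]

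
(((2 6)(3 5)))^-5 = (2 6)(3 5)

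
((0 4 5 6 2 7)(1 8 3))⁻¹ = (0 7 2 6 5 4)(1 3 8)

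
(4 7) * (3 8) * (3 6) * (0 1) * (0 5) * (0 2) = (0 1 5 2)(3 8 6)(4 7)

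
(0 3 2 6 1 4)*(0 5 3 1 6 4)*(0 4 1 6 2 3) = (0 6 2 1 4 5)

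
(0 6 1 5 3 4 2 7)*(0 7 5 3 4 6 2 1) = (0 2 5 4 1 3 6)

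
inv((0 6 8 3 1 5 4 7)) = (0 7 4 5 1 3 8 6)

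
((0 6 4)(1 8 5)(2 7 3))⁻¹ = (0 4 6)(1 5 8)(2 3 7)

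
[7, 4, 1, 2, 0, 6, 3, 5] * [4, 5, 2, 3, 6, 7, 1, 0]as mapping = [0→0, 1→6, 2→5, 3→2, 4→4, 5→1, 6→3, 7→7]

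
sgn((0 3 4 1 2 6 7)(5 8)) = -1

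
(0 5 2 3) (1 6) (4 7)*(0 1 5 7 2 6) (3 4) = (0 7 3 1) (2 4) (5 6) 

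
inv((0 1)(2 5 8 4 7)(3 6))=(0 1)(2 7 4 8 5)(3 6)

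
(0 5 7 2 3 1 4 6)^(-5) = (0 2 4 5 3 6 7 1)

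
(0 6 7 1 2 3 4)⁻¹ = (0 4 3 2 1 7 6)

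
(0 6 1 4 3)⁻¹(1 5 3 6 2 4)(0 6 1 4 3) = (0 1 2 3 4 5)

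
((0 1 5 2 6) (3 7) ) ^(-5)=(3 7) 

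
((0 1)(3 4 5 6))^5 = (0 1)(3 4 5 6)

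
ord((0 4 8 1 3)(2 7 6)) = 15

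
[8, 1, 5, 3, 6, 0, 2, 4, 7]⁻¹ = [5, 1, 6, 3, 7, 2, 4, 8, 0]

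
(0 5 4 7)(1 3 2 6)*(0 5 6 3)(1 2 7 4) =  (0 6 2 3 7 5 1)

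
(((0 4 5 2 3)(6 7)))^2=(0 5 3 4 2)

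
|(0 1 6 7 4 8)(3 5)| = 6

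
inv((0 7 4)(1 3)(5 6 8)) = (0 4 7)(1 3)(5 8 6)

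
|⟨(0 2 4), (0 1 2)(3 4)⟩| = 120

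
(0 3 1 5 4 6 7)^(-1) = (0 7 6 4 5 1 3)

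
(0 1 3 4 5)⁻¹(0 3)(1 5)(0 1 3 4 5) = (0 3)(1 4)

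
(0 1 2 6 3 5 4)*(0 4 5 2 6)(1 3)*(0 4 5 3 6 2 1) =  (0 6)(1 2 4 5 3)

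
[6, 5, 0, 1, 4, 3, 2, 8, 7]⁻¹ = [2, 3, 6, 5, 4, 1, 0, 8, 7]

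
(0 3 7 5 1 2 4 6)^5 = (0 2 7 6 1 3 4 5)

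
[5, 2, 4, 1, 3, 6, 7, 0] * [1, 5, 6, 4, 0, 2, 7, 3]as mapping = [0→2, 1→6, 2→0, 3→5, 4→4, 5→7, 6→3, 7→1]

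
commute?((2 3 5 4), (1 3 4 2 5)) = no:(2 3 5 4) * (1 3 4 2 5) = (1 3)(2 4 5), (1 3 4 2 5) * (2 3 5 4) = (1 5)(2 4 3)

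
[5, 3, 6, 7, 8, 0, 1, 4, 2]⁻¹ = [5, 6, 8, 1, 7, 0, 2, 3, 4]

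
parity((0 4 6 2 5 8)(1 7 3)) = odd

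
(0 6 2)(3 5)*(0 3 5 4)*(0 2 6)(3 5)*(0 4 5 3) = (0 4 2 3 5)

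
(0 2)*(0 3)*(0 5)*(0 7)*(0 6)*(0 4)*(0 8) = (0 2 3 5 7 6 4 8) 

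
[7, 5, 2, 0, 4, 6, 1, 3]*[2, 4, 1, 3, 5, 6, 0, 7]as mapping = [0→7, 1→6, 2→1, 3→2, 4→5, 5→0, 6→4, 7→3]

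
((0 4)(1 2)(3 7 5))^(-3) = (0 4)(1 2)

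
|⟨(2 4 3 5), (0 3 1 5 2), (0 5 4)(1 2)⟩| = 720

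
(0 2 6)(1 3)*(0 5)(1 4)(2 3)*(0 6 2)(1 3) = (0 1)(3 4)(5 6)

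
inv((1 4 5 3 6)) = (1 6 3 5 4)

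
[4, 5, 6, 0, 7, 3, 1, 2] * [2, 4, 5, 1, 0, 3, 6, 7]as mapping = [0→0, 1→3, 2→6, 3→2, 4→7, 5→1, 6→4, 7→5]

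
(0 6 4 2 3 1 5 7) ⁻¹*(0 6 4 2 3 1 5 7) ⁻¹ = (0 5 3 4) (1 2 6 7) 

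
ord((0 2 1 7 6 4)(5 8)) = 6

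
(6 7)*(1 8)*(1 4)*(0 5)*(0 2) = (0 5 2)(1 8 4)(6 7)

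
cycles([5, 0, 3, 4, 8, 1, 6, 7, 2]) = (0 5 1)(2 3 4 8)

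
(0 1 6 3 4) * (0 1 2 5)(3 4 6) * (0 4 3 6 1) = (0 2 5 4)(1 6 3)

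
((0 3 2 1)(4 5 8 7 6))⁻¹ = (0 1 2 3)(4 6 7 8 5)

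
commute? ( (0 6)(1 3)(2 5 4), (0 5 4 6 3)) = no: (0 6)(1 3)(2 5 4)*(0 5 4 6 3) = (0 3 1)(2 4)(5 6), (0 5 4 6 3)*(0 6)(1 3)(2 5 4) = (0 4)(1 3 6)(2 5)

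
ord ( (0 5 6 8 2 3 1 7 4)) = 9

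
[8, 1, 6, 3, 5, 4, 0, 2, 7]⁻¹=[6, 1, 7, 3, 5, 4, 2, 8, 0]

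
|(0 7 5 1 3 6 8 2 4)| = 9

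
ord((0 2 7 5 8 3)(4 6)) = 6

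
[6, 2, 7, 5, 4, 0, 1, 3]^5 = [3, 0, 6, 2, 4, 7, 5, 1]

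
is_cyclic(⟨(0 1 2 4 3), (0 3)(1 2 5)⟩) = no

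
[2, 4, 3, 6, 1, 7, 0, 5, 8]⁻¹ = [6, 4, 0, 2, 1, 7, 3, 5, 8]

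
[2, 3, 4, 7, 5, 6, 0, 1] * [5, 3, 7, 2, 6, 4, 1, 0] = [7, 2, 6, 0, 4, 1, 5, 3]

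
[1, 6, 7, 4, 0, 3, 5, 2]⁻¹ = [4, 0, 7, 5, 3, 6, 1, 2]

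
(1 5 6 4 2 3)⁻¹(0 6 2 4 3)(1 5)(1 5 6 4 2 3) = (0 4 3 2 1)(5 6)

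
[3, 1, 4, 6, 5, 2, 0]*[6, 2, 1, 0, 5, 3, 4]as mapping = [0→0, 1→2, 2→5, 3→4, 4→3, 5→1, 6→6]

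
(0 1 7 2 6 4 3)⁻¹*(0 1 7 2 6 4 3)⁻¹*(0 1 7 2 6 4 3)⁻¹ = (0 6 1 4 7 3 2)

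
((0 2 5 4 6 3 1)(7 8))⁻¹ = (0 1 3 6 4 5 2)(7 8)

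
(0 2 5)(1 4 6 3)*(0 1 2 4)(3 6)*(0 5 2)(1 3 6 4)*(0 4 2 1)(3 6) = (1 5 6 2)(3 4)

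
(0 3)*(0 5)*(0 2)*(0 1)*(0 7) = (0 3 5 2 1 7)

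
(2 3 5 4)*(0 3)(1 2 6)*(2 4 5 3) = (0 2)(1 4 6)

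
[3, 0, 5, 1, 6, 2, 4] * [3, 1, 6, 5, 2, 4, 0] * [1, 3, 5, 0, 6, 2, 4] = [2, 0, 6, 3, 1, 4, 5]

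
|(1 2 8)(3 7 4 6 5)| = 15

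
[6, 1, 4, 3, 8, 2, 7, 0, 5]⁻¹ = [7, 1, 5, 3, 2, 8, 0, 6, 4]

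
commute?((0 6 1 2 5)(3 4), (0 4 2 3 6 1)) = no:(0 6 1 2 5)(3 4)*(0 4 2 3 6 1) = (0 1 3 2 5 4 6), (0 4 2 3 6 1)*(0 6 1 2 5)(3 4) = (0 3 1 6 2 4 5)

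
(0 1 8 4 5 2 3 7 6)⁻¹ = (0 6 7 3 2 5 4 8 1)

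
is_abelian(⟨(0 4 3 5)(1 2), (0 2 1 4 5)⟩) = no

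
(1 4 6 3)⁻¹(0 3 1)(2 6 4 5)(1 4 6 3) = (0 1 4)(2 3 6 5)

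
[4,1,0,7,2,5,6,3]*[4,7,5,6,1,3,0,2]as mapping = [0→1,1→7,2→4,3→2,4→5,5→3,6→0,7→6]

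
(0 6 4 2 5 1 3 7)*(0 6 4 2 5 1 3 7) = (0 4 5 3)(1 7 6 2)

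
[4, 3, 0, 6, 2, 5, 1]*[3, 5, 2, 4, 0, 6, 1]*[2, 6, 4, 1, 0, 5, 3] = [2, 0, 1, 6, 4, 3, 5]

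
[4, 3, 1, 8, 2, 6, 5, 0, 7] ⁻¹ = [7, 2, 4, 1, 0, 6, 5, 8, 3] 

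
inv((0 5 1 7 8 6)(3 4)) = (0 6 8 7 1 5)(3 4)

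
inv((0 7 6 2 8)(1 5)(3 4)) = (0 8 2 6 7)(1 5)(3 4)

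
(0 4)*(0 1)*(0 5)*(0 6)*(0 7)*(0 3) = (0 4 1 5 6 7 3)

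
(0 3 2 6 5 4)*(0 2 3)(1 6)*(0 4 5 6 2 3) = (0 4 3)(1 2)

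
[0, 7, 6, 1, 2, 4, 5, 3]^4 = [0, 7, 2, 1, 4, 5, 6, 3]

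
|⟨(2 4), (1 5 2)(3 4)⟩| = 120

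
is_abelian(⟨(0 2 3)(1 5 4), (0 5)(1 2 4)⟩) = no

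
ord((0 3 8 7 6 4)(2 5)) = 6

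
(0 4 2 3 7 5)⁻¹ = (0 5 7 3 2 4)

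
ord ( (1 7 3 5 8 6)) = 6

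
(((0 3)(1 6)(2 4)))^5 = (0 3)(1 6)(2 4)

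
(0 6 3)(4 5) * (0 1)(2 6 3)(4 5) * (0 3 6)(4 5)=(0 6 2)(1 3)(4 5)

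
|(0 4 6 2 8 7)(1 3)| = 6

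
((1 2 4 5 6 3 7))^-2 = (1 3 5 2 7 6 4)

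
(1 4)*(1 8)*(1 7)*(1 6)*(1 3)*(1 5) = (1 4 8 7 6 3 5)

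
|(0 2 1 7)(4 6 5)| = 12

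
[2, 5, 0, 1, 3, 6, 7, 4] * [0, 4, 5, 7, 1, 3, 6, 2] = [5, 3, 0, 4, 7, 6, 2, 1]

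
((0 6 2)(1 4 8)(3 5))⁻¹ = (0 2 6)(1 8 4)(3 5)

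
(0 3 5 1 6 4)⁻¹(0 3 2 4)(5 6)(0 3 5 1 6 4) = (0 3 5 2)(1 4)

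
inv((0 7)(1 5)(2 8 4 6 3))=(0 7)(1 5)(2 3 6 4 8)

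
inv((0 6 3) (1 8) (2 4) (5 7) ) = (0 3 6) (1 8) (2 4) (5 7) 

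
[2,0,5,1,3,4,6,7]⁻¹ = [1,3,0,4,5,2,6,7]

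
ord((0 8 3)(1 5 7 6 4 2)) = 6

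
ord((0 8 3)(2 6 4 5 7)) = 15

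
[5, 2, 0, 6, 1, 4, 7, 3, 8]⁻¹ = [2, 4, 1, 7, 5, 0, 3, 6, 8]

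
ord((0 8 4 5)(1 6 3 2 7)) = 20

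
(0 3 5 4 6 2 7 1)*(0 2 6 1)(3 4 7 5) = (0 4 1 2 5 7)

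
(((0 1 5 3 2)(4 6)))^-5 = (4 6)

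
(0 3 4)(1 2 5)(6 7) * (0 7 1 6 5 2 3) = (1 3 4 7 5 6)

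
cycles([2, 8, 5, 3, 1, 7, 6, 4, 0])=(0 2 5 7 4 1 8)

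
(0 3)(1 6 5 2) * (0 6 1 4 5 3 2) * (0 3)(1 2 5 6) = (0 5 3 1 2 4 6)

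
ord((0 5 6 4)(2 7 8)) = 12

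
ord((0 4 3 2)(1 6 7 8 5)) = 20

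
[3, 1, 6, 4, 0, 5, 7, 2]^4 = [3, 1, 6, 4, 0, 5, 7, 2]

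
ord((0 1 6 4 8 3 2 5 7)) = 9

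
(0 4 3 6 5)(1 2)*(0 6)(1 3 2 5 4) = (0 1 5 6 4 2 3)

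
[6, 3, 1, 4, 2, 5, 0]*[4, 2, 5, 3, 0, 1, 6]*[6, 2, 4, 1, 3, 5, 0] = [0, 1, 4, 6, 5, 2, 3]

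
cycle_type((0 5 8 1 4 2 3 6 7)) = 9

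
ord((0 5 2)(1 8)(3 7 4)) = 6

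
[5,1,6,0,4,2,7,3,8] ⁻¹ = [3,1,5,7,4,0,2,6,8] 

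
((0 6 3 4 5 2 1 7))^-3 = (0 2 3 7 5 6 1 4)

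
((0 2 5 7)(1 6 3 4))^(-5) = (0 7 5 2)(1 4 3 6)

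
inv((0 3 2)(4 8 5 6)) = (0 2 3)(4 6 5 8)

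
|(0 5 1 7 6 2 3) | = 7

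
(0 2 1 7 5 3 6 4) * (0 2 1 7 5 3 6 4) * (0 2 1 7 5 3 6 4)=(0 7 6 2 5 4 1 3)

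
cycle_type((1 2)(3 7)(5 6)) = 2^3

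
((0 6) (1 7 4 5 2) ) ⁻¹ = (0 6) (1 2 5 4 7) 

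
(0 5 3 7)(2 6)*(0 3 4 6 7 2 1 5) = (1 5 4 6)(2 7 3)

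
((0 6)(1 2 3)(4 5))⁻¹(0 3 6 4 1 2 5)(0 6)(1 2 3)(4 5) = (0 5 2 3 4 6 1)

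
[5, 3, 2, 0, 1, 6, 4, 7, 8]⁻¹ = [3, 4, 2, 1, 6, 0, 5, 7, 8]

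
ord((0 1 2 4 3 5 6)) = 7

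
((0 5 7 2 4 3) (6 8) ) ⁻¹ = (0 3 4 2 7 5) (6 8) 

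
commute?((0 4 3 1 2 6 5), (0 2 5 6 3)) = no:(0 4 3 1 2 6 5)*(0 2 5 6 3) = (0 4)(1 5 2 3), (0 2 5 6 3)*(0 4 3 1 2 6 5) = (0 6 1 2)(3 4)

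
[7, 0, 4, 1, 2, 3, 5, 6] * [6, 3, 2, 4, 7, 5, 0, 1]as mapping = [0→1, 1→6, 2→7, 3→3, 4→2, 5→4, 6→5, 7→0]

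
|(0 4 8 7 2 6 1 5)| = 8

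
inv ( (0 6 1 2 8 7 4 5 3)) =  (0 3 5 4 7 8 2 1 6)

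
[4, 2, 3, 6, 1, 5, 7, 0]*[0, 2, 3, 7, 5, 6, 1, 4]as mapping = [0→5, 1→3, 2→7, 3→1, 4→2, 5→6, 6→4, 7→0]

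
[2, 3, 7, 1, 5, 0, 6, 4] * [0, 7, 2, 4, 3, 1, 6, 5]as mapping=[0→2, 1→4, 2→5, 3→7, 4→1, 5→0, 6→6, 7→3]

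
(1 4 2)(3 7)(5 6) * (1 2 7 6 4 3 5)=(1 3 6)(4 7 5)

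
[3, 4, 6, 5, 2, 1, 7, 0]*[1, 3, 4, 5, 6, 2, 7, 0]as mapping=[0→5, 1→6, 2→7, 3→2, 4→4, 5→3, 6→0, 7→1]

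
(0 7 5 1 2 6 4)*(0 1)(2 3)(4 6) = (0 7 5)(1 3 2 4)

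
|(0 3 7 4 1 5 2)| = 7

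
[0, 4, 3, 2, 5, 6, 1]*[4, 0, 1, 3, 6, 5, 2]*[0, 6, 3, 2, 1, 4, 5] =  [1, 5, 2, 6, 4, 3, 0]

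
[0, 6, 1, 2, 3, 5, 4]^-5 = [0, 1, 2, 3, 4, 5, 6]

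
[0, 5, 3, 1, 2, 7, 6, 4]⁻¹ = [0, 3, 4, 2, 7, 1, 6, 5]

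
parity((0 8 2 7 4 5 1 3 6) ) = even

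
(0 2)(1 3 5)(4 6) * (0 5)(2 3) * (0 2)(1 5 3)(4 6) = (0 1)(2 3)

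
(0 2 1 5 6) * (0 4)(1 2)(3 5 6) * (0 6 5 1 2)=(0 2)(1 5 3)(4 6)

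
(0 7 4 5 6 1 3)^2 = (0 4 6 3 7 5 1)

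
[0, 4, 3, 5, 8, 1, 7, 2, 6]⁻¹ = [0, 5, 7, 2, 1, 3, 8, 6, 4]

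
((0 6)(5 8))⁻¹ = (0 6)(5 8)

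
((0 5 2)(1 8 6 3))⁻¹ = (0 2 5)(1 3 6 8)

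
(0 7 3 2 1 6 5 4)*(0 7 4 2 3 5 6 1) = (0 4 7 5 2)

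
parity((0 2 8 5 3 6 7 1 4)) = even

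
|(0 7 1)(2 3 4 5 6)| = 15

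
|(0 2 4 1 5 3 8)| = 7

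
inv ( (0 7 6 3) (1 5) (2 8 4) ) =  (0 3 6 7) (1 5) (2 4 8) 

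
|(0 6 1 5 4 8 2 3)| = 8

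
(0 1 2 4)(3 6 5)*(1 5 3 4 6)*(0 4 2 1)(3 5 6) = (0 6 5 2 3)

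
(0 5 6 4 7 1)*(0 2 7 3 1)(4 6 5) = (0 4 3 1 2 7)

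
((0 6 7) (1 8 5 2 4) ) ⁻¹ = (0 7 6) (1 4 2 5 8) 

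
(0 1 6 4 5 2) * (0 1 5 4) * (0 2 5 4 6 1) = (0 4 6 2)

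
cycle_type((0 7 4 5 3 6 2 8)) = 8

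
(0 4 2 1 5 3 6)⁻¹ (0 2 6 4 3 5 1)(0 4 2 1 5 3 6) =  (0 2 6 3 5 4 1)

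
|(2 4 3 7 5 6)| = 6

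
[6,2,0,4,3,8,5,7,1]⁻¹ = [2,8,1,4,3,6,0,7,5]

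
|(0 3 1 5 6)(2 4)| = 10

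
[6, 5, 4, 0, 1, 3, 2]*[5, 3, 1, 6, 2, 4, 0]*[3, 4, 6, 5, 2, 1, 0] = [3, 2, 6, 1, 5, 0, 4]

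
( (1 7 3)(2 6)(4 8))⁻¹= (1 3 7)(2 6)(4 8)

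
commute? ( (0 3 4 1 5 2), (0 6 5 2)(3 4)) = no: (0 3 4 1 5 2) * (0 6 5 2)(3 4) = (0 4 1 2 6 5), (0 6 5 2)(3 4) * (0 3 4 1 5 2) = (0 6 2 3 1 5)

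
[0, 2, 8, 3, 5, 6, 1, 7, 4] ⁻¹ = [0, 6, 1, 3, 8, 4, 5, 7, 2] 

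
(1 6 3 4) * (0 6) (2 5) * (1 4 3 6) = (0 1) (2 5) 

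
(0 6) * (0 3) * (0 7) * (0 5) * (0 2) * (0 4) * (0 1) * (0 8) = (0 6 3 7 5 2 4 1 8)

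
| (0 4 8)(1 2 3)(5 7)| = 6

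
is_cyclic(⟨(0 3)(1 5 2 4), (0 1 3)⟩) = no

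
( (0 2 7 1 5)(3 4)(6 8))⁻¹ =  (0 5 1 7 2)(3 4)(6 8)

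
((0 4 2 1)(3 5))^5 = (0 4 2 1)(3 5)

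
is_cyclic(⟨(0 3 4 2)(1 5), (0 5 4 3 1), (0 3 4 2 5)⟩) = no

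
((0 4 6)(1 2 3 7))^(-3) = (1 2 3 7)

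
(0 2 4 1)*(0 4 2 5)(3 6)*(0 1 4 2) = (0 5 1 2)(3 6)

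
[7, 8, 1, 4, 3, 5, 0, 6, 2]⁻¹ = [6, 2, 8, 4, 3, 5, 7, 0, 1]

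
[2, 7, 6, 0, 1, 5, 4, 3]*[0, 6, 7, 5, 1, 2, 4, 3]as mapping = [0→7, 1→3, 2→4, 3→0, 4→6, 5→2, 6→1, 7→5]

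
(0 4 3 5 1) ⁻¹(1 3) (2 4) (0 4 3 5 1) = (0 5) (2 3) 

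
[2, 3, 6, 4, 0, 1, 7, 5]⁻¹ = [4, 5, 0, 1, 3, 7, 2, 6]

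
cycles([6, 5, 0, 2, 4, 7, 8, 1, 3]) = (0 6 8 3 2)(1 5 7)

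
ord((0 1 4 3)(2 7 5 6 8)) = 20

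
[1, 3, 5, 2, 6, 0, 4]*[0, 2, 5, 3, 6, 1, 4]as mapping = [0→2, 1→3, 2→1, 3→5, 4→4, 5→0, 6→6]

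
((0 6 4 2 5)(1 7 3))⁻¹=(0 5 2 4 6)(1 3 7)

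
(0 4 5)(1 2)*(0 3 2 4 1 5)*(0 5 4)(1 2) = (0 2 4 5 3 1)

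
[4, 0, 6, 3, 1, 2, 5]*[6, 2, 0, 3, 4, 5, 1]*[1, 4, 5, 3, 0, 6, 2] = [0, 2, 4, 3, 5, 1, 6]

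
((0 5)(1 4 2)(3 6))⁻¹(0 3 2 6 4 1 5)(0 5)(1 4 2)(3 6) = (0 5 6 1 3 2 4)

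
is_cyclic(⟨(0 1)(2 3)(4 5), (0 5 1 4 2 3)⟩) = no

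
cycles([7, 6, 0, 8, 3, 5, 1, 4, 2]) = (0 7 4 3 8 2)(1 6)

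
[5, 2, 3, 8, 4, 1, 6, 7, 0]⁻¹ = [8, 5, 1, 2, 4, 0, 6, 7, 3]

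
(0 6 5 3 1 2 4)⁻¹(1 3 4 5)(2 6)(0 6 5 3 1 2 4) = (0 3 2 1)(4 5)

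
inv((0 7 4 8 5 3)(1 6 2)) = (0 3 5 8 4 7)(1 2 6)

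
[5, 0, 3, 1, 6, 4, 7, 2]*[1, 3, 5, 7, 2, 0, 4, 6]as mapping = [0→0, 1→1, 2→7, 3→3, 4→4, 5→2, 6→6, 7→5]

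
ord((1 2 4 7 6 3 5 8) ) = 8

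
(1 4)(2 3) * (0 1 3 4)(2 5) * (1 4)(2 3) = (0 4 2 1)(3 5)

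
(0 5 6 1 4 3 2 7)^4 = (0 4)(1 7)(2 6)(3 5)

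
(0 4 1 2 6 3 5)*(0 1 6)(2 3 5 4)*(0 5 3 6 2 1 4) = (0 1 6 3)(2 5 4)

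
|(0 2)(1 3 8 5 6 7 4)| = 14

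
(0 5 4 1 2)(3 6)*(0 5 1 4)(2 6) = (0 1 6 3 2 5)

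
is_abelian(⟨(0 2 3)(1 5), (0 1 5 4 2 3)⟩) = no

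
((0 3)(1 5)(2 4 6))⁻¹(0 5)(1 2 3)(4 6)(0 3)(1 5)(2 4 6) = (0 5 4)(1 3)(2 6)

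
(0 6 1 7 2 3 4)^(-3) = (0 2 6 3 1 4 7)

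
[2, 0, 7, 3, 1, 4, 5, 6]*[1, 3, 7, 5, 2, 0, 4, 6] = [7, 1, 6, 5, 3, 2, 0, 4]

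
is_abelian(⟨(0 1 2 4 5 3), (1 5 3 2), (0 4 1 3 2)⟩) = no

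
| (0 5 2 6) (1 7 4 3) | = 4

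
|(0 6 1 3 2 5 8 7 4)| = 9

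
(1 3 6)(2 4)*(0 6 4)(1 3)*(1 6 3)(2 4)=(0 3 2)(1 6)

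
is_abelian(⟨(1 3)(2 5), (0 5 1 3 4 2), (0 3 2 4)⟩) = no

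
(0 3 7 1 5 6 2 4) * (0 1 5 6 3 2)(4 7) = (0 2 7 5 3 4 1 6)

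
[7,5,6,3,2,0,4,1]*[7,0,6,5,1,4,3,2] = [2,4,3,5,6,7,1,0]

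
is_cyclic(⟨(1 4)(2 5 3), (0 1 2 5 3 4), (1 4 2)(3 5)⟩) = no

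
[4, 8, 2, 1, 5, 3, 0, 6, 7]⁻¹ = [6, 3, 2, 5, 0, 4, 7, 8, 1]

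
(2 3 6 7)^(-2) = (2 6)(3 7)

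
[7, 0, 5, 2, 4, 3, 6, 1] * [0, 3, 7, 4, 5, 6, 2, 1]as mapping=[0→1, 1→0, 2→6, 3→7, 4→5, 5→4, 6→2, 7→3]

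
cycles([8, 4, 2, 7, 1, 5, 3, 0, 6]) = (0 8 6 3 7)(1 4)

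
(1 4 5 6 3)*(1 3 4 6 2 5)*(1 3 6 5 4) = (1 5 2 4 3 6)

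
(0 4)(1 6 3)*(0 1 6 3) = (0 4 1 3 6)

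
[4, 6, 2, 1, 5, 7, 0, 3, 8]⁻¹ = [6, 3, 2, 7, 0, 4, 1, 5, 8]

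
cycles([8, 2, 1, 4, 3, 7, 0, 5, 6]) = (0 8 6)(1 2)(3 4)(5 7)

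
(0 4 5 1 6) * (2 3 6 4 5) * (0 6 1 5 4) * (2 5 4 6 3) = (0 6 3 1)(4 5)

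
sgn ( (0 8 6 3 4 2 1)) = 1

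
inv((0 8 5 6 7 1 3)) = (0 3 1 7 6 5 8)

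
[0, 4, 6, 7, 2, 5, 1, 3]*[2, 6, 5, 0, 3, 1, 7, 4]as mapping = [0→2, 1→3, 2→7, 3→4, 4→5, 5→1, 6→6, 7→0]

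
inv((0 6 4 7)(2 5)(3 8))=(0 7 4 6)(2 5)(3 8)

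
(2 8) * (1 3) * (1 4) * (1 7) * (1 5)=(1 3 4 7 5)(2 8)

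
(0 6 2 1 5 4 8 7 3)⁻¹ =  (0 3 7 8 4 5 1 2 6)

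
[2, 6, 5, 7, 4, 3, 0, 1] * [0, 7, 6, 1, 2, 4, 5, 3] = [6, 5, 4, 3, 2, 1, 0, 7]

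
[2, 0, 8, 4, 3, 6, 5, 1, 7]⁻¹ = [1, 7, 0, 4, 3, 6, 5, 8, 2]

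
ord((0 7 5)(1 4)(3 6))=6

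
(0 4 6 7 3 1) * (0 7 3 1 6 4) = (1 7)(3 6)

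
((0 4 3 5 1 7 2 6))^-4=(0 1)(2 3)(4 7)(5 6)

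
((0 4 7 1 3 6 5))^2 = (0 7 3 5 4 1 6)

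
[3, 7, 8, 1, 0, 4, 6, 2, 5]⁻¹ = [4, 3, 7, 0, 5, 8, 6, 1, 2]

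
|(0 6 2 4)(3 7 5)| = 12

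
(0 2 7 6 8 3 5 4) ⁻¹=(0 4 5 3 8 6 7 2) 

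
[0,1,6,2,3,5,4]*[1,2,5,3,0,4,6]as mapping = [0→1,1→2,2→6,3→5,4→3,5→4,6→0]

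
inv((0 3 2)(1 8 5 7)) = (0 2 3)(1 7 5 8)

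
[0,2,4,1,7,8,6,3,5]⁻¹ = [0,3,1,7,2,8,6,4,5]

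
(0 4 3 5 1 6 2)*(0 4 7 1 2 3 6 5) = (0 7 1 5 2 4 6 3)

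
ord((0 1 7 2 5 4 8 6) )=8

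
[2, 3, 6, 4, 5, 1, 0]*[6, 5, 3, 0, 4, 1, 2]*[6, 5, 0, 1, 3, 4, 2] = [1, 6, 0, 3, 5, 4, 2]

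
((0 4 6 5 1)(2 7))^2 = (0 6 1 4 5)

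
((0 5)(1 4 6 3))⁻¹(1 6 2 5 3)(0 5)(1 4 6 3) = (0 1 4 3 2)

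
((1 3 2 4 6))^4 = (1 6 4 2 3)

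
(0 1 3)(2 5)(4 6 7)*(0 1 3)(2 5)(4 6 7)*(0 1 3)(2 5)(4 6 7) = (2 5)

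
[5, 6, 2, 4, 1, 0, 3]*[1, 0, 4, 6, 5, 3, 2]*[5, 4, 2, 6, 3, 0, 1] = [6, 2, 3, 0, 5, 4, 1]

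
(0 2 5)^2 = (0 5 2)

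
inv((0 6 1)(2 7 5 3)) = (0 1 6)(2 3 5 7)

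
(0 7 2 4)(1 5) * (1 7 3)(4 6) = (0 3 1 5 7 2 6 4)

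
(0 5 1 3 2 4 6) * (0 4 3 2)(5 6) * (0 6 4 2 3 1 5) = (0 4)(1 3 6 2)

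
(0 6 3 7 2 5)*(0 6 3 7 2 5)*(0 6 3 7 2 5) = (0 7)(2 6)(3 5)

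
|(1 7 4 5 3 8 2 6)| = 8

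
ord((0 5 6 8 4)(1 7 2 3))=20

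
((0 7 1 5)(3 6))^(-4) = ()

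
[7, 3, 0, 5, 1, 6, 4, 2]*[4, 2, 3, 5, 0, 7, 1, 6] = [6, 5, 4, 7, 2, 1, 0, 3]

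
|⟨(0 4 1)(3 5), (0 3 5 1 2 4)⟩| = 720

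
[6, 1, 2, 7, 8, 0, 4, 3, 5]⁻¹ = [5, 1, 2, 7, 6, 8, 0, 3, 4]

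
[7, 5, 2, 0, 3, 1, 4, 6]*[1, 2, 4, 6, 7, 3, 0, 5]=[5, 3, 4, 1, 6, 2, 7, 0]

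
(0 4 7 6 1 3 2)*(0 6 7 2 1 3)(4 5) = (0 5 4 2 6 3 1)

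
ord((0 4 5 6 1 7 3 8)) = 8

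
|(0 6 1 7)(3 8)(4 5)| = 4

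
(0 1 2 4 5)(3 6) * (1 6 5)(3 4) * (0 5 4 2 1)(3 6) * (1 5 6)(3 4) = (0 4)(1 5 6 2)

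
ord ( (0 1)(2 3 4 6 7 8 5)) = 14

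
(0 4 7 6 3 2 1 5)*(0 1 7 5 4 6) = (0 6 3 2 7)(1 4 5)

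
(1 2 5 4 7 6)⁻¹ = (1 6 7 4 5 2)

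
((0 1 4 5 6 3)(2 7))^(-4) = (0 4 6)(1 5 3)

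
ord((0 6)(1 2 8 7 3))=10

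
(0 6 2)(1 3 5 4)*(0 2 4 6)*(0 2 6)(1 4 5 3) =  (0 2 6 5)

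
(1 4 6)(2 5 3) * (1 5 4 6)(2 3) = (1 6 5 2 4)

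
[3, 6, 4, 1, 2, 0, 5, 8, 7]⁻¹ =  [5, 3, 4, 0, 2, 6, 1, 8, 7]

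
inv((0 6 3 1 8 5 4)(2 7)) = (0 4 5 8 1 3 6)(2 7)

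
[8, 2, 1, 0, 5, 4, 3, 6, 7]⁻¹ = [3, 2, 1, 6, 5, 4, 7, 8, 0]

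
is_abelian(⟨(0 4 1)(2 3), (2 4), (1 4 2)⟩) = no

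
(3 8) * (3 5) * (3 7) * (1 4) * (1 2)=(1 4 2)(3 8 5 7)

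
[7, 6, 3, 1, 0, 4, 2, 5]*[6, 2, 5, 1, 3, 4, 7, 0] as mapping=[0→0, 1→7, 2→1, 3→2, 4→6, 5→3, 6→5, 7→4] 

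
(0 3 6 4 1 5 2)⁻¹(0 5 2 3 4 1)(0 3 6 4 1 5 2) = (0 6 1 5 3 2)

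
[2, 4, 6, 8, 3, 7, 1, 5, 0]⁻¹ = [8, 6, 0, 4, 1, 7, 2, 5, 3]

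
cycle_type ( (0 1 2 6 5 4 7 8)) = 8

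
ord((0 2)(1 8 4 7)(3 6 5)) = 12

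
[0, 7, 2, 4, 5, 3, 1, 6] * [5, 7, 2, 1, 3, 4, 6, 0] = [5, 0, 2, 3, 4, 1, 7, 6]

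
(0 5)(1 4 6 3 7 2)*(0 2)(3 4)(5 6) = (0 6 4 5 2 1 3 7)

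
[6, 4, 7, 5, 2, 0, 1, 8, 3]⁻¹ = [5, 6, 4, 8, 1, 3, 0, 2, 7]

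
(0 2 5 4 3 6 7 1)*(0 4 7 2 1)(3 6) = (0 1 4 6 2 5 7)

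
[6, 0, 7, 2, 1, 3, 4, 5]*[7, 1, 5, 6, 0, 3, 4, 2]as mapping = [0→4, 1→7, 2→2, 3→5, 4→1, 5→6, 6→0, 7→3]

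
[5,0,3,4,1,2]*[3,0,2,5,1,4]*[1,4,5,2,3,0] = [3,2,0,4,1,5]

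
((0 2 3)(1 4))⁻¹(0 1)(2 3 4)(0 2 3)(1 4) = (0 1 3)(2 4)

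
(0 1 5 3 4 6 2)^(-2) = (0 6 3 1 2 4 5)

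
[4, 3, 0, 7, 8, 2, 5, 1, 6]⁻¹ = [2, 7, 5, 1, 0, 6, 8, 3, 4]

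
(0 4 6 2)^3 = (0 2 6 4)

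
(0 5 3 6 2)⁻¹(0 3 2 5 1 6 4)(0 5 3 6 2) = (0 3 1 2 4 5 6)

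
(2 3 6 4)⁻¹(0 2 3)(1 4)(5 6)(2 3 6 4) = (0 3 6)(1 2)(4 5)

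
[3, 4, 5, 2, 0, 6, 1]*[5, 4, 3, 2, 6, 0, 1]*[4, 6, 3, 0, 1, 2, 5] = [3, 5, 4, 0, 2, 6, 1]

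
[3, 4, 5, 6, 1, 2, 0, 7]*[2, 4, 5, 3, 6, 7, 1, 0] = [3, 6, 7, 1, 4, 5, 2, 0]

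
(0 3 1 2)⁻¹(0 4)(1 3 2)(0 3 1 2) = (0 2 1)(3 4)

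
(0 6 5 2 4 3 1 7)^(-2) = (0 1 4 5)(2 6 7 3)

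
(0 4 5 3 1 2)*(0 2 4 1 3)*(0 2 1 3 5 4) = (0 3 5 2 1)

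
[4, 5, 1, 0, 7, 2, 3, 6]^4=[3, 5, 1, 6, 0, 2, 7, 4]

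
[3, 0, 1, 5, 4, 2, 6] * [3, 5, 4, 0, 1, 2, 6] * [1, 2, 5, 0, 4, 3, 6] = [1, 0, 3, 5, 2, 4, 6]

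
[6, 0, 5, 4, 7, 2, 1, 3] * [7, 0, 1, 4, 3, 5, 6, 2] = [6, 7, 5, 3, 2, 1, 0, 4]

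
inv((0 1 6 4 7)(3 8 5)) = (0 7 4 6 1)(3 5 8)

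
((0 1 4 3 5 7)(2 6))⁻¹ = (0 7 5 3 4 1)(2 6)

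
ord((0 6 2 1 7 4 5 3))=8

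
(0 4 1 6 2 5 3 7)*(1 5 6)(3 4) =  (0 3 7)(2 6)(4 5)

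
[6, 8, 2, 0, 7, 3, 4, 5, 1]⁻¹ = [3, 8, 2, 5, 6, 7, 0, 4, 1]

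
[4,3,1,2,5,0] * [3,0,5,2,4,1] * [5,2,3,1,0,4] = [0,3,5,4,2,1]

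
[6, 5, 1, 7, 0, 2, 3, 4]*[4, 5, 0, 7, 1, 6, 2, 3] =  [2, 6, 5, 3, 4, 0, 7, 1]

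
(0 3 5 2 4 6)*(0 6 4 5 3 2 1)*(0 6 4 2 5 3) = (0 5 1 6 4 2 3)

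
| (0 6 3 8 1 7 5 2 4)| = 9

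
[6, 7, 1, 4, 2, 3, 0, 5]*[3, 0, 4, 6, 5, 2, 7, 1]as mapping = [0→7, 1→1, 2→0, 3→5, 4→4, 5→6, 6→3, 7→2]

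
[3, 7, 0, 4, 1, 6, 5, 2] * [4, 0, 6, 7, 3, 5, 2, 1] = [7, 1, 4, 3, 0, 2, 5, 6]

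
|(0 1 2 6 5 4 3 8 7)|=9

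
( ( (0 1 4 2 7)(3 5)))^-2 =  (0 2 1 7 4)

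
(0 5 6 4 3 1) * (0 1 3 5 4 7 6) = (0 4 5)(6 7)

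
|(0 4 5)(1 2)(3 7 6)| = 6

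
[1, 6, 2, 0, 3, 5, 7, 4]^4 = [4, 3, 2, 7, 6, 5, 0, 1]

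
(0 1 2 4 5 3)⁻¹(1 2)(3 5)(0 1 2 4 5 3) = (0 3)(2 4)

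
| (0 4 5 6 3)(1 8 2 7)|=20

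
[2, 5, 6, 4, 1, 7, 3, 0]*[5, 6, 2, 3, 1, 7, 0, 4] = [2, 7, 0, 1, 6, 4, 3, 5]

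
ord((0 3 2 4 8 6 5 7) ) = 8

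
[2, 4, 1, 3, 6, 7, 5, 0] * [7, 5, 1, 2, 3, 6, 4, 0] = [1, 3, 5, 2, 4, 0, 6, 7]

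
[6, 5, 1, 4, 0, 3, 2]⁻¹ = [4, 2, 6, 5, 3, 1, 0]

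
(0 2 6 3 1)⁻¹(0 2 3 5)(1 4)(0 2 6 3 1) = (0 4)(1 5 2 6)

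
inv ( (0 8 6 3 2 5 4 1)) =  (0 1 4 5 2 3 6 8)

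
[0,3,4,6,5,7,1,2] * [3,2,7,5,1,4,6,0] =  [3,5,1,6,4,0,2,7]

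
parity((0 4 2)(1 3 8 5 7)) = even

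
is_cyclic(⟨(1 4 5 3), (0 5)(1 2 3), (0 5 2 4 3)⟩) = no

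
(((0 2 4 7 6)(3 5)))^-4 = (0 2 4 7 6)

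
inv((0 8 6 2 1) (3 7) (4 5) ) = (0 1 2 6 8) (3 7) (4 5) 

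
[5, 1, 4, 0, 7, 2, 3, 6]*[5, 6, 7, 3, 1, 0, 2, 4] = [0, 6, 1, 5, 4, 7, 3, 2]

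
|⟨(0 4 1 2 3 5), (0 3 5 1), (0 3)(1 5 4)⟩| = 720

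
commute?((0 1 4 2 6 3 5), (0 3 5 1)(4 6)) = no:(0 1 4 2 6 3 5) * (0 3 5 1)(4 6) = (1 6 5 3)(2 4), (0 3 5 1)(4 6) * (0 1 4 2 6 3 5) = (0 5 4 3)(2 6)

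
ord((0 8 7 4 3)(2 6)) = 10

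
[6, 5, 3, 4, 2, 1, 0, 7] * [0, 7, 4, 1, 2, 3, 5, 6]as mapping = [0→5, 1→3, 2→1, 3→2, 4→4, 5→7, 6→0, 7→6]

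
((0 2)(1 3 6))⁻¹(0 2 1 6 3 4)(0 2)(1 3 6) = (0 3 1 6 4 2)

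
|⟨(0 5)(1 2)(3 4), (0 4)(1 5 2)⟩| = 720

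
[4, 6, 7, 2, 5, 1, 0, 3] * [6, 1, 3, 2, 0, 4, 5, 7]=[0, 5, 7, 3, 4, 1, 6, 2]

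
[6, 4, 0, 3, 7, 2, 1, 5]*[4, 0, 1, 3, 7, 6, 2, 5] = [2, 7, 4, 3, 5, 1, 0, 6]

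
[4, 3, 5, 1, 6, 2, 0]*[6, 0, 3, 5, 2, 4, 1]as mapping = [0→2, 1→5, 2→4, 3→0, 4→1, 5→3, 6→6]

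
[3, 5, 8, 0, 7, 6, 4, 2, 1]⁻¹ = [3, 8, 7, 0, 6, 1, 5, 4, 2]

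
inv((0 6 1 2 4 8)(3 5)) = (0 8 4 2 1 6)(3 5)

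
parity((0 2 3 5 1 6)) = odd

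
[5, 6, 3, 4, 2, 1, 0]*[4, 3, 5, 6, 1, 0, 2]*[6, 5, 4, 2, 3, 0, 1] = [6, 4, 1, 5, 0, 2, 3]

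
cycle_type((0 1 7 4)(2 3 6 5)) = 4^2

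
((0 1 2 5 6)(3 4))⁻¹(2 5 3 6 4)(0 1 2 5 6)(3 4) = (0 3 5 6 4)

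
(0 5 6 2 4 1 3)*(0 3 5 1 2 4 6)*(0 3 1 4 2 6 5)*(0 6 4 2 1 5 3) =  (0 2 3 5)(1 6)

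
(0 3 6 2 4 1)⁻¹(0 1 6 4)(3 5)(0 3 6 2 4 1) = (0 2 1 3)(5 6)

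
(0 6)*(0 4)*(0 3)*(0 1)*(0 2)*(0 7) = (0 6 4 3 1 2 7)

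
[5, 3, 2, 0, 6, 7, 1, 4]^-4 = [4, 5, 2, 7, 3, 6, 0, 1]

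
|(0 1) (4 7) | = 2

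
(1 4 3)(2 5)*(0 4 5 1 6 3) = (0 4)(1 5 2)(3 6)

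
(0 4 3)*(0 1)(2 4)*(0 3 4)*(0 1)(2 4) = (0 4 2 1 3)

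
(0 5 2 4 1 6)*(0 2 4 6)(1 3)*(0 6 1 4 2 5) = (1 6 5 2)(3 4)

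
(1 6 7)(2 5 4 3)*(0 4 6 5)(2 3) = (0 4 2)(1 5 6 7)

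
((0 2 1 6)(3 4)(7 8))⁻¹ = (0 6 1 2)(3 4)(7 8)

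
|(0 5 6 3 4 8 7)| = 7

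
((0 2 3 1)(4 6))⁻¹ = (0 1 3 2)(4 6)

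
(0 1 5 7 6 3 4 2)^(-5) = (0 7 4 1 6 2 5 3)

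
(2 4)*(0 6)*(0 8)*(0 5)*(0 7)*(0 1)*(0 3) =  (0 6 8 5 7 1 3) (2 4) 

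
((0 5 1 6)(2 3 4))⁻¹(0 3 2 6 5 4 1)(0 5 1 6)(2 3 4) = (0 1 2 6 5 4 3)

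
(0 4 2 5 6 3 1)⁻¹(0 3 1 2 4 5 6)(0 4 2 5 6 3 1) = (0 5 2 6 3 4 1)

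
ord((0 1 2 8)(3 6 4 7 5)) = 20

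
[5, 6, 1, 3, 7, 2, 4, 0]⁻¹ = [7, 2, 5, 3, 6, 0, 1, 4]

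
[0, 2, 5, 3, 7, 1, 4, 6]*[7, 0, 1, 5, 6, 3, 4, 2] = [7, 1, 3, 5, 2, 0, 6, 4] 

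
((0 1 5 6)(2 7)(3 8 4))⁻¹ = (0 6 5 1)(2 7)(3 4 8)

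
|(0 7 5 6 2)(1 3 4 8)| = 20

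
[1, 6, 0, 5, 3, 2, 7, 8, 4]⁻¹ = [2, 0, 5, 4, 8, 3, 1, 6, 7]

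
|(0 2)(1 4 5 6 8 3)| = 6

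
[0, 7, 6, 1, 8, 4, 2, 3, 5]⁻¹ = [0, 3, 6, 7, 5, 8, 2, 1, 4]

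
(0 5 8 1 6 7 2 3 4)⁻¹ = (0 4 3 2 7 6 1 8 5)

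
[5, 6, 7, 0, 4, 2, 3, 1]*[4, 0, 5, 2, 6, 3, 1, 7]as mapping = [0→3, 1→1, 2→7, 3→4, 4→6, 5→5, 6→2, 7→0]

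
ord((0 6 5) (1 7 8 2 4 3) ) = 6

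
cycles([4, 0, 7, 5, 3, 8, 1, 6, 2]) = (0 4 3 5 8 2 7 6 1)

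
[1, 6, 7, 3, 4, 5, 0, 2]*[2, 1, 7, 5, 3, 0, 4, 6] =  [1, 4, 6, 5, 3, 0, 2, 7]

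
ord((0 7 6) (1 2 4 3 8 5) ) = 6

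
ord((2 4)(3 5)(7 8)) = 2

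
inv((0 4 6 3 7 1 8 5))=(0 5 8 1 7 3 6 4)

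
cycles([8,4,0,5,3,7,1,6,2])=(0 8 2)(1 4 3 5 7 6)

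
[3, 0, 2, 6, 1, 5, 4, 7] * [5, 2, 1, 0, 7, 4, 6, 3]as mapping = [0→0, 1→5, 2→1, 3→6, 4→2, 5→4, 6→7, 7→3]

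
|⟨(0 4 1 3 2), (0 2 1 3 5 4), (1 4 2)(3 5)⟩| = 720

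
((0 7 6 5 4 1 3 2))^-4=(0 4)(1 7)(2 5)(3 6)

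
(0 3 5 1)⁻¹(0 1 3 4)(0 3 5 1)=(0 5 4 3)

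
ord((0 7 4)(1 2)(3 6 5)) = 6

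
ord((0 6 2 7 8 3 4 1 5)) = 9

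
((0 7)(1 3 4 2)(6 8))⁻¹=(0 7)(1 2 4 3)(6 8)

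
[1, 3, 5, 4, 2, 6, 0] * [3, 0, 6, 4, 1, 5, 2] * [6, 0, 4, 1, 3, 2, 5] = [6, 3, 2, 0, 5, 4, 1] 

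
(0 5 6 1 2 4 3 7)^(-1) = (0 7 3 4 2 1 6 5)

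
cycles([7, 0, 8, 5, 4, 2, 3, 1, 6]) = (0 7 1)(2 8 6 3 5)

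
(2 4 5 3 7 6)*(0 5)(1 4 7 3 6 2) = (0 5 6 1 4)(2 7)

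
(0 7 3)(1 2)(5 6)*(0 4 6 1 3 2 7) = (1 7 2 3 4 6 5)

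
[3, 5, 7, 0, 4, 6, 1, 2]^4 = [0, 5, 2, 3, 4, 6, 1, 7]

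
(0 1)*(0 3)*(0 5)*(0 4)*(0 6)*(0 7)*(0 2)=(0 1 3 5 4 6 7 2)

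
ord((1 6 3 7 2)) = 5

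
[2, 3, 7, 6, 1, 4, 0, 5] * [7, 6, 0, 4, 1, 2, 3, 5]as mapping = [0→0, 1→4, 2→5, 3→3, 4→6, 5→1, 6→7, 7→2]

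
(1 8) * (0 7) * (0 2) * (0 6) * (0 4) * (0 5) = (0 7 2 6 4 5)(1 8)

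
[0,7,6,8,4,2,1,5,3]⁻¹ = [0,6,5,8,4,7,2,1,3]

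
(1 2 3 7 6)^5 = ()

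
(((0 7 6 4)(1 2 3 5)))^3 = (0 4 6 7)(1 5 3 2)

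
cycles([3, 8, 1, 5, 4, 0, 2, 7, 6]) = (0 3 5)(1 8 6 2)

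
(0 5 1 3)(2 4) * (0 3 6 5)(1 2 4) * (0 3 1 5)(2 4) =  (0 3 1 6)(2 5 4)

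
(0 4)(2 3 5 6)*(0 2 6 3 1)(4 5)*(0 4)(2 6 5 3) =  (0 3)(1 4 6 5 2)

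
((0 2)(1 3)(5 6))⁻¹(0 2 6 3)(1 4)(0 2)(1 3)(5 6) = (0 5 1 2)(3 4)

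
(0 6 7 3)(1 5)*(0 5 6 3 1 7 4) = (0 3 5 7 1 6 4)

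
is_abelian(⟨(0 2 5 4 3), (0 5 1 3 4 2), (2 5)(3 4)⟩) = no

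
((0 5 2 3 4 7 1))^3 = (0 3 1 2 7 5 4)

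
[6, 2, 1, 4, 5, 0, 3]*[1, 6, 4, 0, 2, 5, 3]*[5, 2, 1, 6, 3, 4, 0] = [6, 3, 0, 1, 4, 2, 5]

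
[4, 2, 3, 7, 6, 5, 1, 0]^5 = [3, 4, 6, 1, 7, 5, 0, 2]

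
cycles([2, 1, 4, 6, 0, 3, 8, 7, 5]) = (0 2 4)(3 6 8 5)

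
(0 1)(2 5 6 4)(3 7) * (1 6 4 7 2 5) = (0 6 7 3 2 1)(4 5)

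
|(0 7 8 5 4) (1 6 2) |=15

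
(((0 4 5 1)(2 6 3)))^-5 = (0 1 5 4)(2 6 3)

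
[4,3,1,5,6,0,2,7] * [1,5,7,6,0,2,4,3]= [0,6,5,2,4,1,7,3] 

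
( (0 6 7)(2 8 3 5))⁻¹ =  (0 7 6)(2 5 3 8)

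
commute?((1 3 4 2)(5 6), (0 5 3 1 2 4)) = no:(1 3 4 2)(5 6) * (0 5 3 1 2 4) = (0 5 6 3), (0 5 3 1 2 4) * (1 3 4 2)(5 6) = (0 6 5 4)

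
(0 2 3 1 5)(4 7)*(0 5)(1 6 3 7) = (0 2 7 4 1)(3 6)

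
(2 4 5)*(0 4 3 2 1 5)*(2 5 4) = (0 2 3 5 1 4)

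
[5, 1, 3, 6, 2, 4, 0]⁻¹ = [6, 1, 4, 2, 5, 0, 3]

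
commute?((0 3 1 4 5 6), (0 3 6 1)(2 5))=no:(0 3 1 4 5 6)*(0 3 6 1)(2 5)=(0 6 3)(1 4 2 5), (0 3 6 1)(2 5)*(0 3 1 4 5 6)=(0 1 3)(2 6 4 5)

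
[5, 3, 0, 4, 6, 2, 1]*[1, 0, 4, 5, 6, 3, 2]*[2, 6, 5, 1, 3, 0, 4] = [1, 0, 6, 4, 5, 3, 2]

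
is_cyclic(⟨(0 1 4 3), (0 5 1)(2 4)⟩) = no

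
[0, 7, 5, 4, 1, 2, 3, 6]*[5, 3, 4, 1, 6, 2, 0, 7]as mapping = [0→5, 1→7, 2→2, 3→6, 4→3, 5→4, 6→1, 7→0]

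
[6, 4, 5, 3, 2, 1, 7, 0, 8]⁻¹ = [7, 5, 4, 3, 1, 2, 0, 6, 8]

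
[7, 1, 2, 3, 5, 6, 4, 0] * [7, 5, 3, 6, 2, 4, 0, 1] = [1, 5, 3, 6, 4, 0, 2, 7]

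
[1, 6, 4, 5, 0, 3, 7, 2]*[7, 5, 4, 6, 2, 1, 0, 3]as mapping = [0→5, 1→0, 2→2, 3→1, 4→7, 5→6, 6→3, 7→4]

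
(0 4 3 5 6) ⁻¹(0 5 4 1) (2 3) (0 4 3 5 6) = (1 4 6 3) (2 5) 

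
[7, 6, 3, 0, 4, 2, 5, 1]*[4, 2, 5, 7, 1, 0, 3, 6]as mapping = [0→6, 1→3, 2→7, 3→4, 4→1, 5→5, 6→0, 7→2]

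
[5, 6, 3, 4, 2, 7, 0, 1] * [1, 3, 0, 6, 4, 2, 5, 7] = [2, 5, 6, 4, 0, 7, 1, 3]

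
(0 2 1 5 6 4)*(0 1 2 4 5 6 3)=(0 4 1 6 5 3)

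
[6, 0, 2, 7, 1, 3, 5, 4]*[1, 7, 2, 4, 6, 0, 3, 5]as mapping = [0→3, 1→1, 2→2, 3→5, 4→7, 5→4, 6→0, 7→6]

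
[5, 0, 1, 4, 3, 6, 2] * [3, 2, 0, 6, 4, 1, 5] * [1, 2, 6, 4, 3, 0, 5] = [2, 4, 6, 3, 5, 0, 1]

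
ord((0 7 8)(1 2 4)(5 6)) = 6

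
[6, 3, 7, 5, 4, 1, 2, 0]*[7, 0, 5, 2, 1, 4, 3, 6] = [3, 2, 6, 4, 1, 0, 5, 7]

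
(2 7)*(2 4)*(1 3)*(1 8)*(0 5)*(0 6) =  (0 5 6)(1 3 8)(2 7 4)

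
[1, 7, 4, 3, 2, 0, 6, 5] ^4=[0, 1, 2, 3, 4, 5, 6, 7] 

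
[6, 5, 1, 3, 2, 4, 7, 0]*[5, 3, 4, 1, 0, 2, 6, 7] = [6, 2, 3, 1, 4, 0, 7, 5]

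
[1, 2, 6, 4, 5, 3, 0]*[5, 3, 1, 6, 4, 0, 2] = [3, 1, 2, 4, 0, 6, 5]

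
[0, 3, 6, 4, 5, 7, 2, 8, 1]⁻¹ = [0, 8, 6, 1, 3, 4, 2, 5, 7]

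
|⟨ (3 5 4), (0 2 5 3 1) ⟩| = 360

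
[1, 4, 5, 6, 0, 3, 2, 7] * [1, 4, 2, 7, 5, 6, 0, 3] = [4, 5, 6, 0, 1, 7, 2, 3]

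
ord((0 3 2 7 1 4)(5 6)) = 6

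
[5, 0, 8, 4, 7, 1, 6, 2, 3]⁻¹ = [1, 5, 7, 8, 3, 0, 6, 4, 2]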